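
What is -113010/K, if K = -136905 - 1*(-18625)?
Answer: 11301/11828 ≈ 0.95544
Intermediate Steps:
K = -118280 (K = -136905 + 18625 = -118280)
-113010/K = -113010/(-118280) = -113010*(-1/118280) = 11301/11828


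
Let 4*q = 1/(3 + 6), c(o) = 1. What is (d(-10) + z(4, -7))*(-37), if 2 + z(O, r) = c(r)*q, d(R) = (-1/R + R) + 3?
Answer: 59089/180 ≈ 328.27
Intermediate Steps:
q = 1/36 (q = 1/(4*(3 + 6)) = (¼)/9 = (¼)*(⅑) = 1/36 ≈ 0.027778)
d(R) = 3 + R - 1/R (d(R) = (R - 1/R) + 3 = 3 + R - 1/R)
z(O, r) = -71/36 (z(O, r) = -2 + 1*(1/36) = -2 + 1/36 = -71/36)
(d(-10) + z(4, -7))*(-37) = ((3 - 10 - 1/(-10)) - 71/36)*(-37) = ((3 - 10 - 1*(-⅒)) - 71/36)*(-37) = ((3 - 10 + ⅒) - 71/36)*(-37) = (-69/10 - 71/36)*(-37) = -1597/180*(-37) = 59089/180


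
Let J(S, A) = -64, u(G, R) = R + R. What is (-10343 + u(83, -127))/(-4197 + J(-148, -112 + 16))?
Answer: 10597/4261 ≈ 2.4870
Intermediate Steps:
u(G, R) = 2*R
(-10343 + u(83, -127))/(-4197 + J(-148, -112 + 16)) = (-10343 + 2*(-127))/(-4197 - 64) = (-10343 - 254)/(-4261) = -10597*(-1/4261) = 10597/4261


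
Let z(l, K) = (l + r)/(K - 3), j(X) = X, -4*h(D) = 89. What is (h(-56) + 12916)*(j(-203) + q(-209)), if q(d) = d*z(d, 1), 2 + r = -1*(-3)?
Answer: -1131503925/4 ≈ -2.8288e+8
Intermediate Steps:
h(D) = -89/4 (h(D) = -¼*89 = -89/4)
r = 1 (r = -2 - 1*(-3) = -2 + 3 = 1)
z(l, K) = (1 + l)/(-3 + K) (z(l, K) = (l + 1)/(K - 3) = (1 + l)/(-3 + K))
q(d) = d*(-½ - d/2) (q(d) = d*((1 + d)/(-3 + 1)) = d*((1 + d)/(-2)) = d*(-(1 + d)/2) = d*(-½ - d/2))
(h(-56) + 12916)*(j(-203) + q(-209)) = (-89/4 + 12916)*(-203 + (½)*(-209)*(-1 - 1*(-209))) = 51575*(-203 + (½)*(-209)*(-1 + 209))/4 = 51575*(-203 + (½)*(-209)*208)/4 = 51575*(-203 - 21736)/4 = (51575/4)*(-21939) = -1131503925/4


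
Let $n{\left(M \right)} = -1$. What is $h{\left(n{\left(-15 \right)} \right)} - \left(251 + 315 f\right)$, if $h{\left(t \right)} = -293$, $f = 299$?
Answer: $-94729$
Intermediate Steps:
$h{\left(n{\left(-15 \right)} \right)} - \left(251 + 315 f\right) = -293 - \left(251 + 315 \cdot 299\right) = -293 - \left(251 + 94185\right) = -293 - 94436 = -94729$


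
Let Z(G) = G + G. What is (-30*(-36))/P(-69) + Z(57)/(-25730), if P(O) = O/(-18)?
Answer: 83363889/295895 ≈ 281.73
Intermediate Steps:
Z(G) = 2*G
P(O) = -O/18 (P(O) = O*(-1/18) = -O/18)
(-30*(-36))/P(-69) + Z(57)/(-25730) = (-30*(-36))/((-1/18*(-69))) + (2*57)/(-25730) = 1080/(23/6) + 114*(-1/25730) = 1080*(6/23) - 57/12865 = 6480/23 - 57/12865 = 83363889/295895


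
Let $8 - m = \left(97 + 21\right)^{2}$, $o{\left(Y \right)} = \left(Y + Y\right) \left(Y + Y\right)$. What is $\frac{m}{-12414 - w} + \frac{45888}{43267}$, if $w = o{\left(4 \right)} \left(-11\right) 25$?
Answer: $- \frac{182064202}{112191331} \approx -1.6228$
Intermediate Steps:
$o{\left(Y \right)} = 4 Y^{2}$ ($o{\left(Y \right)} = 2 Y 2 Y = 4 Y^{2}$)
$w = -17600$ ($w = 4 \cdot 4^{2} \left(-11\right) 25 = 4 \cdot 16 \left(-11\right) 25 = 64 \left(-11\right) 25 = \left(-704\right) 25 = -17600$)
$m = -13916$ ($m = 8 - \left(97 + 21\right)^{2} = 8 - 118^{2} = 8 - 13924 = -13916$)
$\frac{m}{-12414 - w} + \frac{45888}{43267} = - \frac{13916}{-12414 - -17600} + \frac{45888}{43267} = - \frac{13916}{-12414 + 17600} + 45888 \cdot \frac{1}{43267} = - \frac{13916}{5186} + \frac{45888}{43267} = \left(-13916\right) \frac{1}{5186} + \frac{45888}{43267} = - \frac{6958}{2593} + \frac{45888}{43267} = - \frac{182064202}{112191331}$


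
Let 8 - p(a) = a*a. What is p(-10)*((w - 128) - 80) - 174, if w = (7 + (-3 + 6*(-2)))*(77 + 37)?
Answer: 102866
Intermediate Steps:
w = -912 (w = (7 + (-3 - 12))*114 = (7 - 15)*114 = -8*114 = -912)
p(a) = 8 - a**2 (p(a) = 8 - a*a = 8 - a**2)
p(-10)*((w - 128) - 80) - 174 = (8 - 1*(-10)**2)*((-912 - 128) - 80) - 174 = (8 - 1*100)*(-1040 - 80) - 174 = (8 - 100)*(-1120) - 174 = -92*(-1120) - 174 = 103040 - 174 = 102866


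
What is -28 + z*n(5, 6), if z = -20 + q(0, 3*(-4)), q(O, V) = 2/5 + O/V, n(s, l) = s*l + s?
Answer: -714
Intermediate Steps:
n(s, l) = s + l*s (n(s, l) = l*s + s = s + l*s)
q(O, V) = ⅖ + O/V (q(O, V) = 2*(⅕) + O/V = ⅖ + O/V)
z = -98/5 (z = -20 + (⅖ + 0/((3*(-4)))) = -20 + (⅖ + 0/(-12)) = -20 + (⅖ + 0*(-1/12)) = -20 + (⅖ + 0) = -20 + ⅖ = -98/5 ≈ -19.600)
-28 + z*n(5, 6) = -28 - 98*(1 + 6) = -28 - 98*7 = -28 - 98/5*35 = -28 - 686 = -714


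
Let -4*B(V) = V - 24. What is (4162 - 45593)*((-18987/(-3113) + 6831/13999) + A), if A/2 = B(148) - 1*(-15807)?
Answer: -56979561542058740/43578887 ≈ -1.3075e+9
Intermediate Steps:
B(V) = 6 - V/4 (B(V) = -(V - 24)/4 = -(-24 + V)/4 = 6 - V/4)
A = 31552 (A = 2*((6 - 1/4*148) - 1*(-15807)) = 2*((6 - 37) + 15807) = 2*(-31 + 15807) = 2*15776 = 31552)
(4162 - 45593)*((-18987/(-3113) + 6831/13999) + A) = (4162 - 45593)*((-18987/(-3113) + 6831/13999) + 31552) = -41431*((-18987*(-1/3113) + 6831*(1/13999)) + 31552) = -41431*((18987/3113 + 6831/13999) + 31552) = -41431*(287063916/43578887 + 31552) = -41431*1375288106540/43578887 = -56979561542058740/43578887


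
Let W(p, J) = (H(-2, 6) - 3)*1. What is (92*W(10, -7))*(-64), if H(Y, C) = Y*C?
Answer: 88320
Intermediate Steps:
H(Y, C) = C*Y
W(p, J) = -15 (W(p, J) = (6*(-2) - 3)*1 = (-12 - 3)*1 = -15*1 = -15)
(92*W(10, -7))*(-64) = (92*(-15))*(-64) = -1380*(-64) = 88320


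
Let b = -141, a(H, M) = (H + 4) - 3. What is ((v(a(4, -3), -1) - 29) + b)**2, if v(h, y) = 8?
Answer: 26244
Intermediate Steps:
a(H, M) = 1 + H (a(H, M) = (4 + H) - 3 = 1 + H)
((v(a(4, -3), -1) - 29) + b)**2 = ((8 - 29) - 141)**2 = (-21 - 141)**2 = (-162)**2 = 26244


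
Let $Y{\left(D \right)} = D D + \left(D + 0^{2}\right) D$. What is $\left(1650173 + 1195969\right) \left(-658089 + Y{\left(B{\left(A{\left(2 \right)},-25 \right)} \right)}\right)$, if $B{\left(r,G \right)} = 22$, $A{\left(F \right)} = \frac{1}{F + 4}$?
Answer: $-1870259677182$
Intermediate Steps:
$A{\left(F \right)} = \frac{1}{4 + F}$
$Y{\left(D \right)} = 2 D^{2}$ ($Y{\left(D \right)} = D^{2} + \left(D + 0\right) D = D^{2} + D D = D^{2} + D^{2} = 2 D^{2}$)
$\left(1650173 + 1195969\right) \left(-658089 + Y{\left(B{\left(A{\left(2 \right)},-25 \right)} \right)}\right) = \left(1650173 + 1195969\right) \left(-658089 + 2 \cdot 22^{2}\right) = 2846142 \left(-658089 + 2 \cdot 484\right) = 2846142 \left(-658089 + 968\right) = 2846142 \left(-657121\right) = -1870259677182$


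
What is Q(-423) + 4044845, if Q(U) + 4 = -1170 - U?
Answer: 4044094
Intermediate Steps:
Q(U) = -1174 - U (Q(U) = -4 + (-1170 - U) = -1174 - U)
Q(-423) + 4044845 = (-1174 - 1*(-423)) + 4044845 = (-1174 + 423) + 4044845 = -751 + 4044845 = 4044094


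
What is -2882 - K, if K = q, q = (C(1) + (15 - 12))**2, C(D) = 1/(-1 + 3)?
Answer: -11577/4 ≈ -2894.3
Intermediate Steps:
C(D) = 1/2
q = 49/4 (q = (1/2 + (15 - 12))**2 = (1/2 + 3)**2 = (7/2)**2 = 49/4 ≈ 12.250)
K = 49/4 ≈ 12.250
-2882 - K = -2882 - 1*49/4 = -2882 - 49/4 = -11577/4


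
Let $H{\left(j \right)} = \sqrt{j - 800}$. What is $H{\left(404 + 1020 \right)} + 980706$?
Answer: $980706 + 4 \sqrt{39} \approx 9.8073 \cdot 10^{5}$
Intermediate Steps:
$H{\left(j \right)} = \sqrt{-800 + j}$
$H{\left(404 + 1020 \right)} + 980706 = \sqrt{-800 + \left(404 + 1020\right)} + 980706 = \sqrt{-800 + 1424} + 980706 = \sqrt{624} + 980706 = 4 \sqrt{39} + 980706 = 980706 + 4 \sqrt{39}$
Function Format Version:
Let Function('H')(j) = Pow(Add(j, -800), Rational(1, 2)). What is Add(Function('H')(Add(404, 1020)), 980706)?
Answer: Add(980706, Mul(4, Pow(39, Rational(1, 2)))) ≈ 9.8073e+5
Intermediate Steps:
Function('H')(j) = Pow(Add(-800, j), Rational(1, 2))
Add(Function('H')(Add(404, 1020)), 980706) = Add(Pow(Add(-800, Add(404, 1020)), Rational(1, 2)), 980706) = Add(Pow(Add(-800, 1424), Rational(1, 2)), 980706) = Add(Pow(624, Rational(1, 2)), 980706) = Add(Mul(4, Pow(39, Rational(1, 2))), 980706) = Add(980706, Mul(4, Pow(39, Rational(1, 2))))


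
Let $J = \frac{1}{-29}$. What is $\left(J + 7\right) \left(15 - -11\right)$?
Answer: $\frac{5252}{29} \approx 181.1$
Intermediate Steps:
$J = - \frac{1}{29} \approx -0.034483$
$\left(J + 7\right) \left(15 - -11\right) = \left(- \frac{1}{29} + 7\right) \left(15 - -11\right) = \frac{202 \left(15 + 11\right)}{29} = \frac{202}{29} \cdot 26 = \frac{5252}{29}$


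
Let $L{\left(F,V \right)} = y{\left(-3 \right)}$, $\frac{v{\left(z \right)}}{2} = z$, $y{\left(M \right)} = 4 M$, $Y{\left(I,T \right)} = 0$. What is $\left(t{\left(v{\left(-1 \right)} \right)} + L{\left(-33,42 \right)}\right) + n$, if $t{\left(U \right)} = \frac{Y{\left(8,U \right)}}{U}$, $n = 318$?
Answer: $306$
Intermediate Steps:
$v{\left(z \right)} = 2 z$
$t{\left(U \right)} = 0$ ($t{\left(U \right)} = \frac{0}{U} = 0$)
$L{\left(F,V \right)} = -12$ ($L{\left(F,V \right)} = 4 \left(-3\right) = -12$)
$\left(t{\left(v{\left(-1 \right)} \right)} + L{\left(-33,42 \right)}\right) + n = \left(0 - 12\right) + 318 = -12 + 318 = 306$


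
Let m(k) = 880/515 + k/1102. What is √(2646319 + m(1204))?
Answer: √8523545852579317/56753 ≈ 1626.8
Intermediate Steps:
m(k) = 176/103 + k/1102 (m(k) = 880*(1/515) + k*(1/1102) = 176/103 + k/1102)
√(2646319 + m(1204)) = √(2646319 + (176/103 + (1/1102)*1204)) = √(2646319 + (176/103 + 602/551)) = √(2646319 + 158982/56753) = √(150186701189/56753) = √8523545852579317/56753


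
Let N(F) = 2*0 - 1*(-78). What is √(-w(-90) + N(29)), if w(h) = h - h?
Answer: √78 ≈ 8.8318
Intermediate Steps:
N(F) = 78 (N(F) = 0 + 78 = 78)
w(h) = 0
√(-w(-90) + N(29)) = √(-1*0 + 78) = √(0 + 78) = √78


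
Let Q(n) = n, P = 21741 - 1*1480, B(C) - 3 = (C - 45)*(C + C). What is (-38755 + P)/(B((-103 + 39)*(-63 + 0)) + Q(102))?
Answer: -2642/4593039 ≈ -0.00057522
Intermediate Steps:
B(C) = 3 + 2*C*(-45 + C) (B(C) = 3 + (C - 45)*(C + C) = 3 + (-45 + C)*(2*C) = 3 + 2*C*(-45 + C))
P = 20261 (P = 21741 - 1480 = 20261)
(-38755 + P)/(B((-103 + 39)*(-63 + 0)) + Q(102)) = (-38755 + 20261)/((3 - 90*(-103 + 39)*(-63 + 0) + 2*((-103 + 39)*(-63 + 0))**2) + 102) = -18494/((3 - (-5760)*(-63) + 2*(-64*(-63))**2) + 102) = -18494/((3 - 90*4032 + 2*4032**2) + 102) = -18494/((3 - 362880 + 2*16257024) + 102) = -18494/((3 - 362880 + 32514048) + 102) = -18494/(32151171 + 102) = -18494/32151273 = -18494*1/32151273 = -2642/4593039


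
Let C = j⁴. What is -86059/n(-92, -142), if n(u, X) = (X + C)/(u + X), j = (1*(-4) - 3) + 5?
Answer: -1118767/7 ≈ -1.5982e+5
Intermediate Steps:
j = -2 (j = (-4 - 3) + 5 = -7 + 5 = -2)
C = 16 (C = (-2)⁴ = 16)
n(u, X) = (16 + X)/(X + u) (n(u, X) = (X + 16)/(u + X) = (16 + X)/(X + u))
-86059/n(-92, -142) = -86059*(-142 - 92)/(16 - 142) = -86059/(-126/(-234)) = -86059/((-1/234*(-126))) = -86059/7/13 = -86059*13/7 = -1118767/7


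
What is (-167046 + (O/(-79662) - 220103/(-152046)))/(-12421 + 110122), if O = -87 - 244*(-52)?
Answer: -168607809903271/98615224504071 ≈ -1.7098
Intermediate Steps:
O = 12601 (O = -87 + 12688 = 12601)
(-167046 + (O/(-79662) - 220103/(-152046)))/(-12421 + 110122) = (-167046 + (12601/(-79662) - 220103/(-152046)))/(-12421 + 110122) = (-167046 + (12601*(-1/79662) - 220103*(-1/152046)))/97701 = (-167046 + (-12601/79662 + 220103/152046))*(1/97701) = (-167046 + 1301492795/1009357371)*(1/97701) = -168607809903271/1009357371*1/97701 = -168607809903271/98615224504071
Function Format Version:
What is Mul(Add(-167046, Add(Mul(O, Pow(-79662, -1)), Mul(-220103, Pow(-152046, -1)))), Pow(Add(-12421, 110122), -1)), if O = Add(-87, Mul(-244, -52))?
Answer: Rational(-168607809903271, 98615224504071) ≈ -1.7098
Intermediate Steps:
O = 12601 (O = Add(-87, 12688) = 12601)
Mul(Add(-167046, Add(Mul(O, Pow(-79662, -1)), Mul(-220103, Pow(-152046, -1)))), Pow(Add(-12421, 110122), -1)) = Mul(Add(-167046, Add(Mul(12601, Pow(-79662, -1)), Mul(-220103, Pow(-152046, -1)))), Pow(Add(-12421, 110122), -1)) = Mul(Add(-167046, Add(Mul(12601, Rational(-1, 79662)), Mul(-220103, Rational(-1, 152046)))), Pow(97701, -1)) = Mul(Add(-167046, Add(Rational(-12601, 79662), Rational(220103, 152046))), Rational(1, 97701)) = Mul(Add(-167046, Rational(1301492795, 1009357371)), Rational(1, 97701)) = Mul(Rational(-168607809903271, 1009357371), Rational(1, 97701)) = Rational(-168607809903271, 98615224504071)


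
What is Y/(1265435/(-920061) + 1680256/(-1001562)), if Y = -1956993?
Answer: 300560900043321171/468891604181 ≈ 6.4100e+5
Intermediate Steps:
Y/(1265435/(-920061) + 1680256/(-1001562)) = -1956993/(1265435/(-920061) + 1680256/(-1001562)) = -1956993/(1265435*(-1/920061) + 1680256*(-1/1001562)) = -1956993/(-1265435/920061 - 840128/500781) = -1956993/(-468891604181/153583022547) = -1956993*(-153583022547/468891604181) = 300560900043321171/468891604181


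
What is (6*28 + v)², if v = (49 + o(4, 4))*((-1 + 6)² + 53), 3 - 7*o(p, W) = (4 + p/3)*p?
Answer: 702250000/49 ≈ 1.4332e+7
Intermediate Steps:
o(p, W) = 3/7 - p*(4 + p/3)/7 (o(p, W) = 3/7 - (4 + p/3)*p/7 = 3/7 - p*(4 + p/3)/7)
v = 25324/7 (v = (49 + (3/7 - 4/7*4 - 1/21*4²))*((-1 + 6)² + 53) = (49 + (3/7 - 16/7 - 1/21*16))*(5² + 53) = (49 + (3/7 - 16/7 - 16/21))*(25 + 53) = (49 - 55/21)*78 = (974/21)*78 = 25324/7 ≈ 3617.7)
(6*28 + v)² = (6*28 + 25324/7)² = (168 + 25324/7)² = (26500/7)² = 702250000/49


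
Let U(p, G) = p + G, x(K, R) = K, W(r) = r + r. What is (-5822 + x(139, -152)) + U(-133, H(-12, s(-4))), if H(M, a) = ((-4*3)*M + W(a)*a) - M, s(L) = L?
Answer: -5628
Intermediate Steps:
W(r) = 2*r
H(M, a) = -13*M + 2*a**2 (H(M, a) = ((-4*3)*M + (2*a)*a) - M = (-12*M + 2*a**2) - M = -13*M + 2*a**2)
U(p, G) = G + p
(-5822 + x(139, -152)) + U(-133, H(-12, s(-4))) = (-5822 + 139) + ((-13*(-12) + 2*(-4)**2) - 133) = -5683 + ((156 + 2*16) - 133) = -5683 + ((156 + 32) - 133) = -5683 + (188 - 133) = -5683 + 55 = -5628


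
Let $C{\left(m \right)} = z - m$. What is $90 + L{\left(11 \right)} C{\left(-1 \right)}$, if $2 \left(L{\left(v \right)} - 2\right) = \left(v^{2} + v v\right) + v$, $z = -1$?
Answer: $90$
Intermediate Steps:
$L{\left(v \right)} = 2 + v^{2} + \frac{v}{2}$ ($L{\left(v \right)} = 2 + \frac{\left(v^{2} + v v\right) + v}{2} = 2 + \frac{\left(v^{2} + v^{2}\right) + v}{2} = 2 + \frac{2 v^{2} + v}{2} = 2 + \frac{v + 2 v^{2}}{2} = 2 + \left(v^{2} + \frac{v}{2}\right) = 2 + v^{2} + \frac{v}{2}$)
$C{\left(m \right)} = -1 - m$
$90 + L{\left(11 \right)} C{\left(-1 \right)} = 90 + \left(2 + 11^{2} + \frac{1}{2} \cdot 11\right) \left(-1 - -1\right) = 90 + \left(2 + 121 + \frac{11}{2}\right) \left(-1 + 1\right) = 90 + \frac{257}{2} \cdot 0 = 90 + 0 = 90$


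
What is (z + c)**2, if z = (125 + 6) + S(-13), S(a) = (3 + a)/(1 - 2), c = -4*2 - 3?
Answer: 16900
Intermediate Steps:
c = -11 (c = -8 - 3 = -11)
S(a) = -3 - a (S(a) = (3 + a)/(-1) = (3 + a)*(-1) = -3 - a)
z = 141 (z = (125 + 6) + (-3 - 1*(-13)) = 131 + (-3 + 13) = 131 + 10 = 141)
(z + c)**2 = (141 - 11)**2 = 130**2 = 16900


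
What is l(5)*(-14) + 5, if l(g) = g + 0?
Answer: -65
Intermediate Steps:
l(g) = g
l(5)*(-14) + 5 = 5*(-14) + 5 = -70 + 5 = -65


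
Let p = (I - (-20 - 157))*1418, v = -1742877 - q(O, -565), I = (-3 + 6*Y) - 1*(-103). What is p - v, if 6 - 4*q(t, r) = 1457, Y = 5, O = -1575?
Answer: 8711361/4 ≈ 2.1778e+6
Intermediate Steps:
q(t, r) = -1451/4 (q(t, r) = 3/2 - ¼*1457 = 3/2 - 1457/4 = -1451/4)
I = 130 (I = (-3 + 6*5) - 1*(-103) = (-3 + 30) + 103 = 27 + 103 = 130)
v = -6970057/4 (v = -1742877 - 1*(-1451/4) = -1742877 + 1451/4 = -6970057/4 ≈ -1.7425e+6)
p = 435326 (p = (130 - (-20 - 157))*1418 = (130 - 1*(-177))*1418 = (130 + 177)*1418 = 307*1418 = 435326)
p - v = 435326 - 1*(-6970057/4) = 435326 + 6970057/4 = 8711361/4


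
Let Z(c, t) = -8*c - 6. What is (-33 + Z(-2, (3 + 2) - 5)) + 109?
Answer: 86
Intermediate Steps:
Z(c, t) = -6 - 8*c
(-33 + Z(-2, (3 + 2) - 5)) + 109 = (-33 + (-6 - 8*(-2))) + 109 = (-33 + (-6 + 16)) + 109 = (-33 + 10) + 109 = -23 + 109 = 86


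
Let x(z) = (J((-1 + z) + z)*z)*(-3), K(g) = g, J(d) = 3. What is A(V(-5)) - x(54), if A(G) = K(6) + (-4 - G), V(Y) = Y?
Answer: 493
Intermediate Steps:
x(z) = -9*z (x(z) = (3*z)*(-3) = -9*z)
A(G) = 2 - G (A(G) = 6 + (-4 - G) = 2 - G)
A(V(-5)) - x(54) = (2 - 1*(-5)) - (-9)*54 = (2 + 5) - 1*(-486) = 7 + 486 = 493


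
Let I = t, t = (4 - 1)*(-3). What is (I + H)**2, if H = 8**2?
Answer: 3025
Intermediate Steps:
H = 64
t = -9 (t = 3*(-3) = -9)
I = -9
(I + H)**2 = (-9 + 64)**2 = 55**2 = 3025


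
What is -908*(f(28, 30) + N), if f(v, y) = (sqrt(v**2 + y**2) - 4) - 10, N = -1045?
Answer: 961572 - 1816*sqrt(421) ≈ 9.2431e+5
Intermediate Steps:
f(v, y) = -14 + sqrt(v**2 + y**2) (f(v, y) = (-4 + sqrt(v**2 + y**2)) - 10 = -14 + sqrt(v**2 + y**2))
-908*(f(28, 30) + N) = -908*((-14 + sqrt(28**2 + 30**2)) - 1045) = -908*((-14 + sqrt(784 + 900)) - 1045) = -908*((-14 + sqrt(1684)) - 1045) = -908*((-14 + 2*sqrt(421)) - 1045) = -908*(-1059 + 2*sqrt(421)) = 961572 - 1816*sqrt(421)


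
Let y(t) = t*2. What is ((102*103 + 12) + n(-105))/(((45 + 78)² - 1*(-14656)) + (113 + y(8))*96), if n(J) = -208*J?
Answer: 32358/42169 ≈ 0.76734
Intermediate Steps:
y(t) = 2*t
((102*103 + 12) + n(-105))/(((45 + 78)² - 1*(-14656)) + (113 + y(8))*96) = ((102*103 + 12) - 208*(-105))/(((45 + 78)² - 1*(-14656)) + (113 + 2*8)*96) = ((10506 + 12) + 21840)/((123² + 14656) + (113 + 16)*96) = (10518 + 21840)/((15129 + 14656) + 129*96) = 32358/(29785 + 12384) = 32358/42169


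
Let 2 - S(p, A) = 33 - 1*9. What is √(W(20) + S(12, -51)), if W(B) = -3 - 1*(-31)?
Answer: √6 ≈ 2.4495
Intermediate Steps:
S(p, A) = -22 (S(p, A) = 2 - (33 - 1*9) = 2 - (33 - 9) = 2 - 1*24 = 2 - 24 = -22)
W(B) = 28 (W(B) = -3 + 31 = 28)
√(W(20) + S(12, -51)) = √(28 - 22) = √6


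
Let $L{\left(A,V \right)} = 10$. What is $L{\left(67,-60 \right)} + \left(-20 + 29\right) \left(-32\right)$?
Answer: $-278$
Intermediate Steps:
$L{\left(67,-60 \right)} + \left(-20 + 29\right) \left(-32\right) = 10 + \left(-20 + 29\right) \left(-32\right) = 10 + 9 \left(-32\right) = 10 - 288 = -278$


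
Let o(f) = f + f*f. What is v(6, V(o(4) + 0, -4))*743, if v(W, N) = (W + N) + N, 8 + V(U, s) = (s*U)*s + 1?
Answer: 469576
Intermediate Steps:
o(f) = f + f²
V(U, s) = -7 + U*s² (V(U, s) = -8 + ((s*U)*s + 1) = -8 + ((U*s)*s + 1) = -8 + (U*s² + 1) = -8 + (1 + U*s²) = -7 + U*s²)
v(W, N) = W + 2*N (v(W, N) = (N + W) + N = W + 2*N)
v(6, V(o(4) + 0, -4))*743 = (6 + 2*(-7 + (4*(1 + 4) + 0)*(-4)²))*743 = (6 + 2*(-7 + (4*5 + 0)*16))*743 = (6 + 2*(-7 + (20 + 0)*16))*743 = (6 + 2*(-7 + 20*16))*743 = (6 + 2*(-7 + 320))*743 = (6 + 2*313)*743 = (6 + 626)*743 = 632*743 = 469576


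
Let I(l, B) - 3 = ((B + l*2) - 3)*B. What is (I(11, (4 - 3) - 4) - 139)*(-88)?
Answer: 16192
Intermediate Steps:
I(l, B) = 3 + B*(-3 + B + 2*l) (I(l, B) = 3 + ((B + l*2) - 3)*B = 3 + ((B + 2*l) - 3)*B = 3 + (-3 + B + 2*l)*B = 3 + B*(-3 + B + 2*l))
(I(11, (4 - 3) - 4) - 139)*(-88) = ((3 + ((4 - 3) - 4)² - 3*((4 - 3) - 4) + 2*((4 - 3) - 4)*11) - 139)*(-88) = ((3 + (1 - 4)² - 3*(1 - 4) + 2*(1 - 4)*11) - 139)*(-88) = ((3 + (-3)² - 3*(-3) + 2*(-3)*11) - 139)*(-88) = ((3 + 9 + 9 - 66) - 139)*(-88) = (-45 - 139)*(-88) = -184*(-88) = 16192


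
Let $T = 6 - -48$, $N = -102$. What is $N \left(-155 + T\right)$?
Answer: $10302$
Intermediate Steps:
$T = 54$ ($T = 6 + 48 = 54$)
$N \left(-155 + T\right) = - 102 \left(-155 + 54\right) = \left(-102\right) \left(-101\right) = 10302$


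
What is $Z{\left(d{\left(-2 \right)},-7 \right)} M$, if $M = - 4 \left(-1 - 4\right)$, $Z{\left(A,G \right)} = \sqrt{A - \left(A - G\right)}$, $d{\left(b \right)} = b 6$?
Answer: $20 i \sqrt{7} \approx 52.915 i$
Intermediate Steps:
$d{\left(b \right)} = 6 b$
$Z{\left(A,G \right)} = \sqrt{G}$
$M = 20$ ($M = \left(-4\right) \left(-5\right) = 20$)
$Z{\left(d{\left(-2 \right)},-7 \right)} M = \sqrt{-7} \cdot 20 = i \sqrt{7} \cdot 20 = 20 i \sqrt{7}$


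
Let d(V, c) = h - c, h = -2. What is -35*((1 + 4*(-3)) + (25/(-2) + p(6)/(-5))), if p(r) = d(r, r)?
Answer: 1533/2 ≈ 766.50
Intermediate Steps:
d(V, c) = -2 - c
p(r) = -2 - r
-35*((1 + 4*(-3)) + (25/(-2) + p(6)/(-5))) = -35*((1 + 4*(-3)) + (25/(-2) + (-2 - 1*6)/(-5))) = -35*((1 - 12) + (25*(-1/2) + (-2 - 6)*(-1/5))) = -35*(-11 + (-25/2 - 8*(-1/5))) = -35*(-11 + (-25/2 + 8/5)) = -35*(-11 - 109/10) = -35*(-219/10) = 1533/2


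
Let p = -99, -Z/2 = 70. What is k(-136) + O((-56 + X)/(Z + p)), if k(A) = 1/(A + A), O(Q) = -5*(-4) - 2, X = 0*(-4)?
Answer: 4895/272 ≈ 17.996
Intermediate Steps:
X = 0
Z = -140 (Z = -2*70 = -140)
O(Q) = 18 (O(Q) = 20 - 2 = 18)
k(A) = 1/(2*A)
k(-136) + O((-56 + X)/(Z + p)) = (½)/(-136) + 18 = (½)*(-1/136) + 18 = -1/272 + 18 = 4895/272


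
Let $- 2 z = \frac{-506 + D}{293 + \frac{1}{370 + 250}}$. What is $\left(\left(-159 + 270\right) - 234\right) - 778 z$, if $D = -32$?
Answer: $- \frac{152099143}{181661} \approx -837.27$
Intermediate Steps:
$z = \frac{166780}{181661}$ ($z = - \frac{\left(-506 - 32\right) \frac{1}{293 + \frac{1}{370 + 250}}}{2} = - \frac{\left(-538\right) \frac{1}{293 + \frac{1}{620}}}{2} = - \frac{\left(-538\right) \frac{1}{\frac{181661}{620}}}{2} = - \frac{\left(-538\right) \frac{620}{181661}}{2} = \left(- \frac{1}{2}\right) \left(- \frac{333560}{181661}\right) = \frac{166780}{181661} \approx 0.91808$)
$\left(\left(-159 + 270\right) - 234\right) - 778 z = \left(\left(-159 + 270\right) - 234\right) - \frac{129754840}{181661} = \left(111 - 234\right) - \frac{129754840}{181661} = -123 - \frac{129754840}{181661} = - \frac{152099143}{181661}$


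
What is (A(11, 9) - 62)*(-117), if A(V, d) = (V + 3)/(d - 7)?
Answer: 6435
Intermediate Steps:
A(V, d) = (3 + V)/(-7 + d)
(A(11, 9) - 62)*(-117) = ((3 + 11)/(-7 + 9) - 62)*(-117) = (14/2 - 62)*(-117) = ((1/2)*14 - 62)*(-117) = (7 - 62)*(-117) = -55*(-117) = 6435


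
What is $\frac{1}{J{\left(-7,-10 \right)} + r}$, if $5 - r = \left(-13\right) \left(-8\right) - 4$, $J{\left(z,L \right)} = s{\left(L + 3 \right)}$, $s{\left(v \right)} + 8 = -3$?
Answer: $- \frac{1}{106} \approx -0.009434$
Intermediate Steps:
$s{\left(v \right)} = -11$ ($s{\left(v \right)} = -8 - 3 = -11$)
$J{\left(z,L \right)} = -11$
$r = -95$ ($r = 5 - \left(\left(-13\right) \left(-8\right) - 4\right) = 5 - \left(104 - 4\right) = 5 - 100 = -95$)
$\frac{1}{J{\left(-7,-10 \right)} + r} = \frac{1}{-11 - 95} = \frac{1}{-106} = - \frac{1}{106}$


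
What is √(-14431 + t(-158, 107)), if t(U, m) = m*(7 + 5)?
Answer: I*√13147 ≈ 114.66*I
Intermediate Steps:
t(U, m) = 12*m (t(U, m) = m*12 = 12*m)
√(-14431 + t(-158, 107)) = √(-14431 + 12*107) = √(-14431 + 1284) = √(-13147) = I*√13147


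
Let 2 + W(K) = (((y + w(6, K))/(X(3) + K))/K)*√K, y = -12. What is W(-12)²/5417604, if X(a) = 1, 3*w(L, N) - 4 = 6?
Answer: 12899/17699312268 + 13*I*√3/134085699 ≈ 7.2879e-7 + 1.6793e-7*I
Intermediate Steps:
w(L, N) = 10/3 (w(L, N) = 4/3 + (⅓)*6 = 4/3 + 2 = 10/3)
W(K) = -2 - 26/(3*√K*(1 + K)) (W(K) = -2 + (((-12 + 10/3)/(1 + K))/K)*√K = -2 + ((-26/(3*(1 + K)))/K)*√K = -2 + (-26/(3*K*(1 + K)))*√K = -2 - 26/(3*√K*(1 + K)))
W(-12)²/5417604 = ((⅔)*(-26*I*√3 - 3*(-12) - 3*(-12)²)/(-12*(1 - 12)))²/5417604 = ((⅔)*(-1/12)*(-26*I*√3 + 36 - 3*144)/(-11))²*(1/5417604) = ((⅔)*(-1/12)*(-1/11)*(-26*I*√3 + 36 - 432))²*(1/5417604) = ((⅔)*(-1/12)*(-1/11)*(-396 - 26*I*√3))²*(1/5417604) = (-2 - 13*I*√3/99)²*(1/5417604) = (-2 - 13*I*√3/99)²/5417604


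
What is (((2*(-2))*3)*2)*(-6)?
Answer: 144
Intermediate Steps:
(((2*(-2))*3)*2)*(-6) = (-4*3*2)*(-6) = -12*2*(-6) = -24*(-6) = 144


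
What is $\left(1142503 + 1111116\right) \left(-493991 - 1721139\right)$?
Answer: $-4992059055470$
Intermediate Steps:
$\left(1142503 + 1111116\right) \left(-493991 - 1721139\right) = 2253619 \left(-2215130\right) = -4992059055470$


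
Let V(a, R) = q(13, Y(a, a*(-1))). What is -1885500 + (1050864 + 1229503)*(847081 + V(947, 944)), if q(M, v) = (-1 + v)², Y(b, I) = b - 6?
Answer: 3946585954427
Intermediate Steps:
Y(b, I) = -6 + b
V(a, R) = (-7 + a)² (V(a, R) = (-1 + (-6 + a))² = (-7 + a)²)
-1885500 + (1050864 + 1229503)*(847081 + V(947, 944)) = -1885500 + (1050864 + 1229503)*(847081 + (-7 + 947)²) = -1885500 + 2280367*(847081 + 940²) = -1885500 + 2280367*(847081 + 883600) = -1885500 + 2280367*1730681 = -1885500 + 3946587839927 = 3946585954427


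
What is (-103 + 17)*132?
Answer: -11352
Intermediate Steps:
(-103 + 17)*132 = -86*132 = -11352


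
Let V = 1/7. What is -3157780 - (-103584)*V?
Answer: -22000876/7 ≈ -3.1430e+6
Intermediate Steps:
V = ⅐ ≈ 0.14286
-3157780 - (-103584)*V = -3157780 - (-103584)/7 = -3157780 - 1*(-103584/7) = -3157780 + 103584/7 = -22000876/7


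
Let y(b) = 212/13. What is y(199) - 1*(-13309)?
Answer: 173229/13 ≈ 13325.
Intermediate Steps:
y(b) = 212/13 (y(b) = 212*(1/13) = 212/13)
y(199) - 1*(-13309) = 212/13 - 1*(-13309) = 212/13 + 13309 = 173229/13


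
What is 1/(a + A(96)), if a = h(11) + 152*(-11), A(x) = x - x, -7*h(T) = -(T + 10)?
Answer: -1/1669 ≈ -0.00059916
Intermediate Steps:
h(T) = 10/7 + T/7 (h(T) = -(-1)*(T + 10)/7 = -(-1)*(10 + T)/7 = -(-10 - T)/7 = 10/7 + T/7)
A(x) = 0
a = -1669 (a = (10/7 + (⅐)*11) + 152*(-11) = (10/7 + 11/7) - 1672 = 3 - 1672 = -1669)
1/(a + A(96)) = 1/(-1669 + 0) = 1/(-1669) = -1/1669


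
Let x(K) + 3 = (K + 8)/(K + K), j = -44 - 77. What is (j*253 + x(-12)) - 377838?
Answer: -2450723/6 ≈ -4.0845e+5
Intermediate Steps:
j = -121
x(K) = -3 + (8 + K)/(2*K) (x(K) = -3 + (K + 8)/(K + K) = -3 + (8 + K)/((2*K)) = -3 + (8 + K)*(1/(2*K)) = -3 + (8 + K)/(2*K))
(j*253 + x(-12)) - 377838 = (-121*253 + (-5/2 + 4/(-12))) - 377838 = (-30613 + (-5/2 + 4*(-1/12))) - 377838 = (-30613 + (-5/2 - ⅓)) - 377838 = (-30613 - 17/6) - 377838 = -183695/6 - 377838 = -2450723/6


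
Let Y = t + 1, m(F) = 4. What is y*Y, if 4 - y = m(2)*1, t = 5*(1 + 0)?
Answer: 0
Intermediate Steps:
t = 5 (t = 5*1 = 5)
Y = 6 (Y = 5 + 1 = 6)
y = 0 (y = 4 - 4 = 0)
y*Y = 0*6 = 0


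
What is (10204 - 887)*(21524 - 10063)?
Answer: 106782137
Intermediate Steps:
(10204 - 887)*(21524 - 10063) = 9317*11461 = 106782137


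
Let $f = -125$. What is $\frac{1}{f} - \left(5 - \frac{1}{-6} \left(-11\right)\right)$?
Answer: $- \frac{2381}{750} \approx -3.1747$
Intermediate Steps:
$\frac{1}{f} - \left(5 - \frac{1}{-6} \left(-11\right)\right) = \frac{1}{-125} - \left(5 - \frac{1}{-6} \left(-11\right)\right) = - \frac{1}{125} - \frac{19}{6} = - \frac{2381}{750}$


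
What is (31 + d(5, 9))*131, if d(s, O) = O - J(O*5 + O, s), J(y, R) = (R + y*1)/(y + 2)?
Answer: 285711/56 ≈ 5102.0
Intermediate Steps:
J(y, R) = (R + y)/(2 + y)
d(s, O) = O - (s + 6*O)/(2 + 6*O) (d(s, O) = O - (s + (O*5 + O))/(2 + (O*5 + O)) = O - (s + (5*O + O))/(2 + (5*O + O)) = O - (s + 6*O)/(2 + 6*O))
(31 + d(5, 9))*131 = (31 + (-1*5 - 4*9 + 6*9²)/(2*(1 + 3*9)))*131 = (31 + (-5 - 36 + 6*81)/(2*(1 + 27)))*131 = (31 + (½)*(-5 - 36 + 486)/28)*131 = (31 + (½)*(1/28)*445)*131 = (31 + 445/56)*131 = (2181/56)*131 = 285711/56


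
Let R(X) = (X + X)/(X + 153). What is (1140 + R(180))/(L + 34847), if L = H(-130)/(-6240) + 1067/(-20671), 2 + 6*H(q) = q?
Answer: 2722916414400/83153895821897 ≈ 0.032745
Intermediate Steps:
R(X) = 2*X/(153 + X) (R(X) = (2*X)/(153 + X) = 2*X/(153 + X))
H(q) = -⅓ + q/6
L = -3101659/64493520 (L = (-⅓ + (⅙)*(-130))/(-6240) + 1067/(-20671) = (-⅓ - 65/3)*(-1/6240) + 1067*(-1/20671) = -22*(-1/6240) - 1067/20671 = 11/3120 - 1067/20671 = -3101659/64493520 ≈ -0.048093)
(1140 + R(180))/(L + 34847) = (1140 + 2*180/(153 + 180))/(-3101659/64493520 + 34847) = (1140 + 2*180/333)/(2247402589781/64493520) = (1140 + 2*180*(1/333))*(64493520/2247402589781) = (1140 + 40/37)*(64493520/2247402589781) = (42220/37)*(64493520/2247402589781) = 2722916414400/83153895821897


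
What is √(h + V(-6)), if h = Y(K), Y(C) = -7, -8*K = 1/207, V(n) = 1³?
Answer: I*√6 ≈ 2.4495*I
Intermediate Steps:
V(n) = 1
K = -1/1656 (K = -⅛/207 = -⅛*1/207 = -1/1656 ≈ -0.00060386)
h = -7
√(h + V(-6)) = √(-7 + 1) = √(-6) = I*√6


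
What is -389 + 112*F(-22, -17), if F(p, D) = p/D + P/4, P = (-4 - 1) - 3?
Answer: -7957/17 ≈ -468.06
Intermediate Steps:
P = -8 (P = -5 - 3 = -8)
F(p, D) = -2 + p/D (F(p, D) = p/D - 8/4 = p/D - 8*¼ = p/D - 2 = -2 + p/D)
-389 + 112*F(-22, -17) = -389 + 112*(-2 - 22/(-17)) = -389 + 112*(-2 - 22*(-1/17)) = -389 + 112*(-2 + 22/17) = -389 + 112*(-12/17) = -389 - 1344/17 = -7957/17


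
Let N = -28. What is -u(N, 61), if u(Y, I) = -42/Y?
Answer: -3/2 ≈ -1.5000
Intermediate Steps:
-u(N, 61) = -(-42)/(-28) = -(-42)*(-1)/28 = -1*3/2 = -3/2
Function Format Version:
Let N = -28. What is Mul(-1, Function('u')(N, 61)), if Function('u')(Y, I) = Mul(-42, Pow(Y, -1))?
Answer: Rational(-3, 2) ≈ -1.5000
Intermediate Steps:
Mul(-1, Function('u')(N, 61)) = Mul(-1, Mul(-42, Pow(-28, -1))) = Mul(-1, Mul(-42, Rational(-1, 28))) = Mul(-1, Rational(3, 2)) = Rational(-3, 2)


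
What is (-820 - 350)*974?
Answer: -1139580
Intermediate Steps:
(-820 - 350)*974 = -1170*974 = -1139580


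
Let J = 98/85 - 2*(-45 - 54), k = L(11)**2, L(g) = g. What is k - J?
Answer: -6643/85 ≈ -78.153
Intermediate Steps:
k = 121 (k = 11**2 = 121)
J = 16928/85 (J = 98*(1/85) - 2*(-99) = 98/85 + 198 = 16928/85 ≈ 199.15)
k - J = 121 - 1*16928/85 = 121 - 16928/85 = -6643/85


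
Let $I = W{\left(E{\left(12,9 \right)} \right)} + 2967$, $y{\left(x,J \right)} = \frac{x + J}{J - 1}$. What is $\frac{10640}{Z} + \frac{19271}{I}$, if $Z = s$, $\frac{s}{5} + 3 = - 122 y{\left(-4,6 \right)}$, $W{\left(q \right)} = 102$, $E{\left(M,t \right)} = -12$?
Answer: $- \frac{3951853}{113553} \approx -34.802$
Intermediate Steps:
$y{\left(x,J \right)} = \frac{J + x}{-1 + J}$
$s = -259$ ($s = -15 + 5 \left(- 122 \frac{6 - 4}{-1 + 6}\right) = -15 + 5 \left(- 122 \cdot \frac{1}{5} \cdot 2\right) = -15 + 5 \left(\left(-122\right) \frac{2}{5}\right) = -15 + 5 \left(- \frac{244}{5}\right) = -15 - 244 = -259$)
$I = 3069$ ($I = 102 + 2967 = 3069$)
$Z = -259$
$\frac{10640}{Z} + \frac{19271}{I} = \frac{10640}{-259} + \frac{19271}{3069} = 10640 \left(- \frac{1}{259}\right) + 19271 \cdot \frac{1}{3069} = - \frac{1520}{37} + \frac{19271}{3069} = - \frac{3951853}{113553}$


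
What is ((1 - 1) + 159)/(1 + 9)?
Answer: 159/10 ≈ 15.900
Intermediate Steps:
((1 - 1) + 159)/(1 + 9) = (0 + 159)/10 = (1/10)*159 = 159/10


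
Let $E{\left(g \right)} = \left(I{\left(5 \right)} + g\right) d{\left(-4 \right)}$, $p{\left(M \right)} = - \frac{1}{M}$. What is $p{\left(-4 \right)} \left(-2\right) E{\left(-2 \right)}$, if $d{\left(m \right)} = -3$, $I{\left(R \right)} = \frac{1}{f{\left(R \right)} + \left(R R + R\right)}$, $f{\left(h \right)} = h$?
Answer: $- \frac{207}{70} \approx -2.9571$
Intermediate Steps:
$I{\left(R \right)} = \frac{1}{R^{2} + 2 R}$ ($I{\left(R \right)} = \frac{1}{R + \left(R R + R\right)} = \frac{1}{R + \left(R^{2} + R\right)} = \frac{1}{R + \left(R + R^{2}\right)} = \frac{1}{R^{2} + 2 R}$)
$E{\left(g \right)} = - \frac{3}{35} - 3 g$ ($E{\left(g \right)} = \left(\frac{1}{5 \left(2 + 5\right)} + g\right) \left(-3\right) = \left(\frac{1}{5 \cdot 7} + g\right) \left(-3\right) = \left(\frac{1}{5} \cdot \frac{1}{7} + g\right) \left(-3\right) = \left(\frac{1}{35} + g\right) \left(-3\right) = - \frac{3}{35} - 3 g$)
$p{\left(-4 \right)} \left(-2\right) E{\left(-2 \right)} = - \frac{1}{-4} \left(-2\right) \left(- \frac{3}{35} - -6\right) = \left(-1\right) \left(- \frac{1}{4}\right) \left(-2\right) \left(- \frac{3}{35} + 6\right) = \frac{1}{4} \left(-2\right) \frac{207}{35} = \left(- \frac{1}{2}\right) \frac{207}{35} = - \frac{207}{70}$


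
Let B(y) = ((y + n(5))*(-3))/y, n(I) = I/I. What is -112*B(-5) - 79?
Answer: 949/5 ≈ 189.80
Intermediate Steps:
n(I) = 1
B(y) = (-3 - 3*y)/y (B(y) = ((y + 1)*(-3))/y = ((1 + y)*(-3))/y = (-3 - 3*y)/y)
-112*B(-5) - 79 = -112*(-3 - 3/(-5)) - 79 = -112*(-3 - 3*(-⅕)) - 79 = -112*(-3 + ⅗) - 79 = -112*(-12/5) - 79 = 1344/5 - 79 = 949/5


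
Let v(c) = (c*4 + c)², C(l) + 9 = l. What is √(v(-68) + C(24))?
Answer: √115615 ≈ 340.02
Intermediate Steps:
C(l) = -9 + l
v(c) = 25*c² (v(c) = (4*c + c)² = (5*c)² = 25*c²)
√(v(-68) + C(24)) = √(25*(-68)² + (-9 + 24)) = √(25*4624 + 15) = √(115600 + 15) = √115615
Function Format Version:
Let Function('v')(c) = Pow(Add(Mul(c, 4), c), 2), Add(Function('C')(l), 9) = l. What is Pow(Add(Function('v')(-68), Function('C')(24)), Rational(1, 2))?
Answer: Pow(115615, Rational(1, 2)) ≈ 340.02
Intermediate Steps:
Function('C')(l) = Add(-9, l)
Function('v')(c) = Mul(25, Pow(c, 2)) (Function('v')(c) = Pow(Add(Mul(4, c), c), 2) = Pow(Mul(5, c), 2) = Mul(25, Pow(c, 2)))
Pow(Add(Function('v')(-68), Function('C')(24)), Rational(1, 2)) = Pow(Add(Mul(25, Pow(-68, 2)), Add(-9, 24)), Rational(1, 2)) = Pow(Add(Mul(25, 4624), 15), Rational(1, 2)) = Pow(Add(115600, 15), Rational(1, 2)) = Pow(115615, Rational(1, 2))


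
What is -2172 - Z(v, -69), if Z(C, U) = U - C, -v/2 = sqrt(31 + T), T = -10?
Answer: -2103 - 2*sqrt(21) ≈ -2112.2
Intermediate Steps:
v = -2*sqrt(21) (v = -2*sqrt(31 - 10) = -2*sqrt(21) ≈ -9.1651)
-2172 - Z(v, -69) = -2172 - (-69 - (-2)*sqrt(21)) = -2172 - (-69 + 2*sqrt(21)) = -2172 + (69 - 2*sqrt(21)) = -2103 - 2*sqrt(21)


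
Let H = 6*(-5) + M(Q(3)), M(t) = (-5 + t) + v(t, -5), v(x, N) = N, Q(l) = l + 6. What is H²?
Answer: 961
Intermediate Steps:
Q(l) = 6 + l
M(t) = -10 + t (M(t) = (-5 + t) - 5 = -10 + t)
H = -31 (H = 6*(-5) + (-10 + (6 + 3)) = -30 + (-10 + 9) = -30 - 1 = -31)
H² = (-31)² = 961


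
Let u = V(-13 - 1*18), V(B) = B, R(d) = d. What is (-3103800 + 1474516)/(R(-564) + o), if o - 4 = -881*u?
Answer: -1629284/26751 ≈ -60.906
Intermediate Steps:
u = -31 (u = -13 - 1*18 = -13 - 18 = -31)
o = 27315 (o = 4 - 881*(-31) = 4 + 27311 = 27315)
(-3103800 + 1474516)/(R(-564) + o) = (-3103800 + 1474516)/(-564 + 27315) = -1629284/26751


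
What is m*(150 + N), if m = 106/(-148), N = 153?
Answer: -16059/74 ≈ -217.01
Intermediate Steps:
m = -53/74 (m = 106*(-1/148) = -53/74 ≈ -0.71622)
m*(150 + N) = -53*(150 + 153)/74 = -53/74*303 = -16059/74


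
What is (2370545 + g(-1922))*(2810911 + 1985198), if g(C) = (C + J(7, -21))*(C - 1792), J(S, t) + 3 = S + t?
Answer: 45908312183019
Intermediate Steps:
J(S, t) = -3 + S + t (J(S, t) = -3 + (S + t) = -3 + S + t)
g(C) = (-1792 + C)*(-17 + C) (g(C) = (C + (-3 + 7 - 21))*(C - 1792) = (C - 17)*(-1792 + C) = (-17 + C)*(-1792 + C) = (-1792 + C)*(-17 + C))
(2370545 + g(-1922))*(2810911 + 1985198) = (2370545 + (30464 + (-1922)² - 1809*(-1922)))*(2810911 + 1985198) = (2370545 + (30464 + 3694084 + 3476898))*4796109 = (2370545 + 7201446)*4796109 = 9571991*4796109 = 45908312183019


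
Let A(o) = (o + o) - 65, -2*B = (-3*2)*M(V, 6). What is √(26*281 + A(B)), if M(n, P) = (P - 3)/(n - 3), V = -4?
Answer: √354683/7 ≈ 85.079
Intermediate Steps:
M(n, P) = (-3 + P)/(-3 + n)
B = -9/7 (B = -(-3*2)*(-3 + 6)/(-3 - 4)/2 = -(-3)*3/(-7) = -(-3)*(-⅐*3) = -(-3)*(-3)/7 = -½*18/7 = -9/7 ≈ -1.2857)
A(o) = -65 + 2*o (A(o) = 2*o - 65 = -65 + 2*o)
√(26*281 + A(B)) = √(26*281 + (-65 + 2*(-9/7))) = √(7306 + (-65 - 18/7)) = √(7306 - 473/7) = √(50669/7) = √354683/7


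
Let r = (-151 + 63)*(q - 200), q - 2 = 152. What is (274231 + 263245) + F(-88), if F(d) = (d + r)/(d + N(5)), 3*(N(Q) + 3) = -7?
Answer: 3762035/7 ≈ 5.3743e+5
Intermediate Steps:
q = 154 (q = 2 + 152 = 154)
N(Q) = -16/3 (N(Q) = -3 + (⅓)*(-7) = -3 - 7/3 = -16/3)
r = 4048 (r = (-151 + 63)*(154 - 200) = -88*(-46) = 4048)
F(d) = (4048 + d)/(-16/3 + d) (F(d) = (d + 4048)/(d - 16/3) = (4048 + d)/(-16/3 + d))
(274231 + 263245) + F(-88) = (274231 + 263245) + 3*(4048 - 88)/(-16 + 3*(-88)) = 537476 + 3*3960/(-16 - 264) = 537476 + 3*3960/(-280) = 537476 + 3*(-1/280)*3960 = 537476 - 297/7 = 3762035/7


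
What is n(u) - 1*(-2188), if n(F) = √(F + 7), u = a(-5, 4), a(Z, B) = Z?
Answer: 2188 + √2 ≈ 2189.4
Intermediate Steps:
u = -5
n(F) = √(7 + F)
n(u) - 1*(-2188) = √(7 - 5) - 1*(-2188) = √2 + 2188 = 2188 + √2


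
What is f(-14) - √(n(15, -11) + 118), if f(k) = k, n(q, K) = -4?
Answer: -14 - √114 ≈ -24.677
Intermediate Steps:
f(-14) - √(n(15, -11) + 118) = -14 - √(-4 + 118) = -14 - √114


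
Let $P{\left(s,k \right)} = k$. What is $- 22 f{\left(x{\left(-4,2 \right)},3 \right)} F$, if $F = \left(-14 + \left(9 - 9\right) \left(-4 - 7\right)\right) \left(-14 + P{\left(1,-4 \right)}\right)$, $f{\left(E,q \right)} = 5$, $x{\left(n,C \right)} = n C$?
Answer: $-27720$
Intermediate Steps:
$x{\left(n,C \right)} = C n$
$F = 252$ ($F = \left(-14 + \left(9 - 9\right) \left(-4 - 7\right)\right) \left(-14 - 4\right) = \left(-14 + 0 \left(-11\right)\right) \left(-18\right) = \left(-14 + 0\right) \left(-18\right) = \left(-14\right) \left(-18\right) = 252$)
$- 22 f{\left(x{\left(-4,2 \right)},3 \right)} F = \left(-22\right) 5 \cdot 252 = \left(-110\right) 252 = -27720$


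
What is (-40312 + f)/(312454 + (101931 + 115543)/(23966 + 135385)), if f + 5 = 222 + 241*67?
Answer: -954034437/12447518707 ≈ -0.076645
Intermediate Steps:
f = 16364 (f = -5 + (222 + 241*67) = -5 + (222 + 16147) = -5 + 16369 = 16364)
(-40312 + f)/(312454 + (101931 + 115543)/(23966 + 135385)) = (-40312 + 16364)/(312454 + (101931 + 115543)/(23966 + 135385)) = -23948/(312454 + 217474/159351) = -23948/49790074828/159351 = -23948*159351/49790074828 = -954034437/12447518707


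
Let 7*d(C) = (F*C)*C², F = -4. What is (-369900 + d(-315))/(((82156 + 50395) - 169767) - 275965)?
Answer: -17490600/313181 ≈ -55.848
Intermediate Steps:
d(C) = -4*C³/7 (d(C) = ((-4*C)*C²)/7 = (-4*C³)/7 = -4*C³/7)
(-369900 + d(-315))/(((82156 + 50395) - 169767) - 275965) = (-369900 - 4/7*(-315)³)/(((82156 + 50395) - 169767) - 275965) = (-369900 - 4/7*(-31255875))/((132551 - 169767) - 275965) = (-369900 + 17860500)/(-37216 - 275965) = 17490600/(-313181) = 17490600*(-1/313181) = -17490600/313181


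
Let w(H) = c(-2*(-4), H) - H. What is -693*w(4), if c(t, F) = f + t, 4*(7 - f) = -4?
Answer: -8316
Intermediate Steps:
f = 8 (f = 7 - ¼*(-4) = 7 + 1 = 8)
c(t, F) = 8 + t
w(H) = 16 - H (w(H) = (8 - 2*(-4)) - H = (8 + 8) - H = 16 - H)
-693*w(4) = -693*(16 - 1*4) = -693*(16 - 4) = -693*12 = -8316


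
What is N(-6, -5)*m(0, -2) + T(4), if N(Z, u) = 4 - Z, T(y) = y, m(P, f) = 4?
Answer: 44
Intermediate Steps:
N(-6, -5)*m(0, -2) + T(4) = (4 - 1*(-6))*4 + 4 = (4 + 6)*4 + 4 = 10*4 + 4 = 40 + 4 = 44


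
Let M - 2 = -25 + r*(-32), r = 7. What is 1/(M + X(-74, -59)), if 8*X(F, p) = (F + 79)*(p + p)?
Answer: -4/1283 ≈ -0.0031177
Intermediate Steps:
X(F, p) = p*(79 + F)/4 (X(F, p) = ((F + 79)*(p + p))/8 = ((79 + F)*(2*p))/8 = (2*p*(79 + F))/8 = p*(79 + F)/4)
M = -247 (M = 2 + (-25 + 7*(-32)) = 2 + (-25 - 224) = 2 - 249 = -247)
1/(M + X(-74, -59)) = 1/(-247 + (1/4)*(-59)*(79 - 74)) = 1/(-247 + (1/4)*(-59)*5) = 1/(-247 - 295/4) = 1/(-1283/4) = -4/1283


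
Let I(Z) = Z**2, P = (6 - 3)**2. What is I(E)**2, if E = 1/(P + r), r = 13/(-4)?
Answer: 256/279841 ≈ 0.00091481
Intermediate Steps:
P = 9 (P = 3**2 = 9)
r = -13/4 (r = 13*(-1/4) = -13/4 ≈ -3.2500)
E = 4/23 (E = 1/(9 - 13/4) = 1/(23/4) = 4/23 ≈ 0.17391)
I(E)**2 = ((4/23)**2)**2 = (16/529)**2 = 256/279841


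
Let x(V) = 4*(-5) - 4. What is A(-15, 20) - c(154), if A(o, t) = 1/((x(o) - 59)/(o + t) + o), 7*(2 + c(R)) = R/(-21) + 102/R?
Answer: 746365/255486 ≈ 2.9214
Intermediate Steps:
x(V) = -24 (x(V) = -20 - 4 = -24)
c(R) = -2 - R/147 + 102/(7*R) (c(R) = -2 + (R/(-21) + 102/R)/7 = -2 + (R*(-1/21) + 102/R)/7 = -2 + (-R/21 + 102/R)/7 = -2 + (102/R - R/21)/7 = -2 + (-R/147 + 102/(7*R)) = -2 - R/147 + 102/(7*R))
A(o, t) = 1/(o - 83/(o + t)) (A(o, t) = 1/((-24 - 59)/(o + t) + o) = 1/(-83/(o + t) + o) = 1/(o - 83/(o + t)))
A(-15, 20) - c(154) = (-15 + 20)/(-83 + (-15)² - 15*20) - (2142 - 1*154*(294 + 154))/(147*154) = 5/(-83 + 225 - 300) - (2142 - 1*154*448)/(147*154) = 5/(-158) - (2142 - 68992)/(147*154) = -1/158*5 - (-66850)/(147*154) = -5/158 - 1*(-4775/1617) = -5/158 + 4775/1617 = 746365/255486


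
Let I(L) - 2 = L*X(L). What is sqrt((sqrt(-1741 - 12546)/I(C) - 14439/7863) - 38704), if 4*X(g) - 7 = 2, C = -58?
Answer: sqrt(-17562112073848713 - 3530995474*I*sqrt(14287))/673597 ≈ 0.002364 - 196.74*I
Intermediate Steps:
X(g) = 9/4 (X(g) = 7/4 + (1/4)*2 = 7/4 + 1/2 = 9/4)
I(L) = 2 + 9*L/4 (I(L) = 2 + L*(9/4) = 2 + 9*L/4)
sqrt((sqrt(-1741 - 12546)/I(C) - 14439/7863) - 38704) = sqrt((sqrt(-1741 - 12546)/(2 + (9/4)*(-58)) - 14439/7863) - 38704) = sqrt((sqrt(-14287)/(2 - 261/2) - 14439*1/7863) - 38704) = sqrt(((I*sqrt(14287))/(-257/2) - 4813/2621) - 38704) = sqrt(((I*sqrt(14287))*(-2/257) - 4813/2621) - 38704) = sqrt((-2*I*sqrt(14287)/257 - 4813/2621) - 38704) = sqrt((-4813/2621 - 2*I*sqrt(14287)/257) - 38704) = sqrt(-101447997/2621 - 2*I*sqrt(14287)/257)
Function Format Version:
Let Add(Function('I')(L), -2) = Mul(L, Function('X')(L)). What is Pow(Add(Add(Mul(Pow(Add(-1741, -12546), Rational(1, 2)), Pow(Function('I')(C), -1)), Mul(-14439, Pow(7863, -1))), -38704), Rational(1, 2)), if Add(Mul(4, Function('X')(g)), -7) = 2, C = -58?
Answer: Mul(Rational(1, 673597), Pow(Add(-17562112073848713, Mul(-3530995474, I, Pow(14287, Rational(1, 2)))), Rational(1, 2))) ≈ Add(0.0023640, Mul(-196.74, I))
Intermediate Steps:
Function('X')(g) = Rational(9, 4) (Function('X')(g) = Add(Rational(7, 4), Mul(Rational(1, 4), 2)) = Add(Rational(7, 4), Rational(1, 2)) = Rational(9, 4))
Function('I')(L) = Add(2, Mul(Rational(9, 4), L)) (Function('I')(L) = Add(2, Mul(L, Rational(9, 4))) = Add(2, Mul(Rational(9, 4), L)))
Pow(Add(Add(Mul(Pow(Add(-1741, -12546), Rational(1, 2)), Pow(Function('I')(C), -1)), Mul(-14439, Pow(7863, -1))), -38704), Rational(1, 2)) = Pow(Add(Add(Mul(Pow(Add(-1741, -12546), Rational(1, 2)), Pow(Add(2, Mul(Rational(9, 4), -58)), -1)), Mul(-14439, Pow(7863, -1))), -38704), Rational(1, 2)) = Pow(Add(Add(Mul(Pow(-14287, Rational(1, 2)), Pow(Add(2, Rational(-261, 2)), -1)), Mul(-14439, Rational(1, 7863))), -38704), Rational(1, 2)) = Pow(Add(Add(Mul(Mul(I, Pow(14287, Rational(1, 2))), Pow(Rational(-257, 2), -1)), Rational(-4813, 2621)), -38704), Rational(1, 2)) = Pow(Add(Add(Mul(Mul(I, Pow(14287, Rational(1, 2))), Rational(-2, 257)), Rational(-4813, 2621)), -38704), Rational(1, 2)) = Pow(Add(Add(Mul(Rational(-2, 257), I, Pow(14287, Rational(1, 2))), Rational(-4813, 2621)), -38704), Rational(1, 2)) = Pow(Add(Add(Rational(-4813, 2621), Mul(Rational(-2, 257), I, Pow(14287, Rational(1, 2)))), -38704), Rational(1, 2)) = Pow(Add(Rational(-101447997, 2621), Mul(Rational(-2, 257), I, Pow(14287, Rational(1, 2)))), Rational(1, 2))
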